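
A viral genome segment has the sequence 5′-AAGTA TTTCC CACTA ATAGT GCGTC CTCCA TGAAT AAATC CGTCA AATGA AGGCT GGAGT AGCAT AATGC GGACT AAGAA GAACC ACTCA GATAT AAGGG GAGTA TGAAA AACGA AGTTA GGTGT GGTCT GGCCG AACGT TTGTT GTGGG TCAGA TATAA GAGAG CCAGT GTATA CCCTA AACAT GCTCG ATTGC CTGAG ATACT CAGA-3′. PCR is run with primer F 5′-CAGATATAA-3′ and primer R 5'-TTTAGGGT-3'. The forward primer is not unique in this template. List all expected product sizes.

94 bp, 31 bp

The forward primer CAGATATAA matches the top strand at positions 89–97, 152–160.
The reverse primer's reverse complement is ACCCTAAA, matching at positions 175–182.
Each forward site pairs with the reverse site to give a product ending at position 182: sizes 94, 31 bp.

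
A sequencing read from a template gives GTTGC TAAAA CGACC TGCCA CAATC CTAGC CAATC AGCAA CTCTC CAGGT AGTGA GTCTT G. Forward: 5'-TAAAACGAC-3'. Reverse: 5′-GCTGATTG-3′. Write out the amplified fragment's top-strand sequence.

5'-TAAAACGACCTGCCACAATCCTAGCCAATCAGC-3'

Scanning the template, TAAAACGAC occurs at positions 6–14; this primer anneals to the bottom strand there with its 3' end pointing downstream.
The reverse primer's reverse complement is CAATCAGC, which matches the template at positions 31–38.
The product is the template from position 6 through 38 (33 bp).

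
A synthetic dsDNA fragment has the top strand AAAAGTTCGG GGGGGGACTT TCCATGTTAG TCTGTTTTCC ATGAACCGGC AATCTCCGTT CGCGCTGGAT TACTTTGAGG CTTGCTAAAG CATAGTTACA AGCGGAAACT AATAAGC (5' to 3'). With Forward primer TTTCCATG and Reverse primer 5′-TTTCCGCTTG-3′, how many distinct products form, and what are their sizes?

The forward primer TTTCCATG matches the top strand at positions 19–26, 36–43.
The reverse primer's reverse complement is CAAGCGGAAA, matching at positions 99–108.
Each forward site pairs with the reverse site to give a product ending at position 108: sizes 90, 73 bp.

Two products: 90 bp, 73 bp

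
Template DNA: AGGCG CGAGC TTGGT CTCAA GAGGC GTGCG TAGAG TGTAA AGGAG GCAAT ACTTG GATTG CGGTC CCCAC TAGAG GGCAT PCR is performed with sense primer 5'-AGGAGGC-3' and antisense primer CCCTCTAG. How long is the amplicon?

37 bp

The forward primer matches the template at positions 41–47.
The reverse primer's reverse complement is CTAGAGGG, which matches the template at positions 70–77.
The product runs from position 41 to position 77, so its length is 77 − 41 + 1 = 37 bp.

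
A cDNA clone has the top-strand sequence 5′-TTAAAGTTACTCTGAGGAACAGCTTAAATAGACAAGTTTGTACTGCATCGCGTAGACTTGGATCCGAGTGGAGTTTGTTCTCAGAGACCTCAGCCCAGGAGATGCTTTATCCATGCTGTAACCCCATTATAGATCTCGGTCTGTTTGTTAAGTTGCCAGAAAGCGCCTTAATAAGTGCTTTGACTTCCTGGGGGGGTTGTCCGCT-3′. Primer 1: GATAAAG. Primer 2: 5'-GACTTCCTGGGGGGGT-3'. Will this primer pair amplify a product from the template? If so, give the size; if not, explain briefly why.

No product — the primers' 3' ends point away from each other.

Primer 1 (GATAAAG) has reverse complement CTTTATC, which matches the top strand at positions 105–111; primer 1 anneals to the top strand there with its 3' end pointing upstream toward position 105.
Primer 2 (GACTTCCTGGGGGGGT) matches the top strand directly at positions 182–197; it anneals to the bottom strand with its 3' end pointing downstream toward position 197.
The 3' ends diverge (primer 1 extends toward position 1, primer 2 toward position 205), so the primers never converge on a shared product.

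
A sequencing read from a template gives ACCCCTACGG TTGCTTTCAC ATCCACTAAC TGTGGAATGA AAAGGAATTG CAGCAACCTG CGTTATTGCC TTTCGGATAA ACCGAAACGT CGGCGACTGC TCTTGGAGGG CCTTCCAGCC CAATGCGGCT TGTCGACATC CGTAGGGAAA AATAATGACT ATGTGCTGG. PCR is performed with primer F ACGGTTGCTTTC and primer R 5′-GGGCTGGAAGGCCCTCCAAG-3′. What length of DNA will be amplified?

115 bp

Scanning the template, ACGGTTGCTTTC occurs at positions 7–18; this primer anneals to the bottom strand there with its 3' end pointing downstream.
Reverse complement of the reverse primer: CTTGGAGGGCCTTCCAGCCC. This occurs on the top strand at positions 102–121.
The product runs from position 7 to position 121, so its length is 121 − 7 + 1 = 115 bp.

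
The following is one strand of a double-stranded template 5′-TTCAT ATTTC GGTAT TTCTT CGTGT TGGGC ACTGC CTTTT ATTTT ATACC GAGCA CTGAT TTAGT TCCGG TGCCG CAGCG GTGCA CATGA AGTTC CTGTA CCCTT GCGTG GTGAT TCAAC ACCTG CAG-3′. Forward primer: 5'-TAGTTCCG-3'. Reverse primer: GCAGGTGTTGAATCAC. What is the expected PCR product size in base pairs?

Forward primer TAGTTCCG is found on the top strand at positions 62–69.
Reverse complement of the reverse primer: GTGATTCAACACCTGC. This occurs on the top strand at positions 111–126.
Amplicon spans positions 62–126: 65 bp.

65 bp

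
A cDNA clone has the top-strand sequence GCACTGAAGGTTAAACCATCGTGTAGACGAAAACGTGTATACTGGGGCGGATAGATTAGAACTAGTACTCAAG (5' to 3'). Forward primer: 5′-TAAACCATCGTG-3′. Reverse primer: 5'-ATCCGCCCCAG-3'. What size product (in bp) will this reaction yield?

41 bp

Scanning the template, TAAACCATCGTG occurs at positions 12–23; this primer anneals to the bottom strand there with its 3' end pointing downstream.
Reverse complement of the reverse primer: CTGGGGCGGAT. This occurs on the top strand at positions 42–52.
Amplicon spans positions 12–52: 41 bp.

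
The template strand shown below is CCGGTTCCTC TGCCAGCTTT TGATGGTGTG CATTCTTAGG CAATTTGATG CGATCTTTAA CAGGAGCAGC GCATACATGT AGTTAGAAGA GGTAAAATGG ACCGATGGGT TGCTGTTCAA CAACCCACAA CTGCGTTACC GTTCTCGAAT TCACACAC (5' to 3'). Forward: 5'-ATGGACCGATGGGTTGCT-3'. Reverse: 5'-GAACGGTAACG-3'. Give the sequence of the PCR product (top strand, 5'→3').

5'-ATGGACCGATGGGTTGCTGTTCAACAACCCACAACTGCGTTACCGTTC-3'

The forward primer matches the template at positions 97–114.
The reverse primer's reverse complement is CGTTACCGTTC, which matches the template at positions 134–144.
The product is the template from position 97 through 144 (48 bp).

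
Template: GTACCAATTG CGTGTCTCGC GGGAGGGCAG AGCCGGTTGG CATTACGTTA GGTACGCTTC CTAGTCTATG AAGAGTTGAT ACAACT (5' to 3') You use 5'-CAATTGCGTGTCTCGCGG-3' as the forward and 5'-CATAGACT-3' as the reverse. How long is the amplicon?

66 bp

The forward primer matches the template at positions 5–22.
Reverse complement of the reverse primer: AGTCTATG. This occurs on the top strand at positions 63–70.
The product runs from position 5 to position 70, so its length is 70 − 5 + 1 = 66 bp.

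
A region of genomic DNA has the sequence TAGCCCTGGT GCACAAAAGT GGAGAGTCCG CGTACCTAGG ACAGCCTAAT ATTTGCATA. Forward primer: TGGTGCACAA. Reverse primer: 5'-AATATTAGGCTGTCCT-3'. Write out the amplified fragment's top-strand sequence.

The forward primer matches the template at positions 7–16.
Taking the reverse complement of AATATTAGGCTGTCCT gives AGGACAGCCTAATATT, found at positions 38–53 on the template; the primer anneals here to the top strand with its 3' end pointing upstream.
The product is the template from position 7 through 53 (47 bp).

5'-TGGTGCACAAAAGTGGAGAGTCCGCGTACCTAGGACAGCCTAATATT-3'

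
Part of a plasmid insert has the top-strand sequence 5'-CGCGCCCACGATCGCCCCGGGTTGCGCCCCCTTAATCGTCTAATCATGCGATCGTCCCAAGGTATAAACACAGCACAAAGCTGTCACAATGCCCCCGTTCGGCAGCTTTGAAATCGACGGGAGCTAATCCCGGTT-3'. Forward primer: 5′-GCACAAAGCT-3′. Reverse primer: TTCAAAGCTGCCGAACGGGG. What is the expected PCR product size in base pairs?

Scanning the template, GCACAAAGCT occurs at positions 73–82; this primer anneals to the bottom strand there with its 3' end pointing downstream.
The reverse primer's reverse complement is CCCCGTTCGGCAGCTTTGAA, which matches the template at positions 93–112.
The product runs from position 73 to position 112, so its length is 112 − 73 + 1 = 40 bp.

40 bp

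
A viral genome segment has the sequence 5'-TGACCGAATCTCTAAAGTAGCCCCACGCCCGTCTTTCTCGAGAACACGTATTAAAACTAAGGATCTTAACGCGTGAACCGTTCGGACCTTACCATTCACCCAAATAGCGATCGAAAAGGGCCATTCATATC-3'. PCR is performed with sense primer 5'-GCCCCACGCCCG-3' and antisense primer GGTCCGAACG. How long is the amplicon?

Scanning the template, GCCCCACGCCCG occurs at positions 20–31; this primer anneals to the bottom strand there with its 3' end pointing downstream.
Reverse complement of the reverse primer: CGTTCGGACC. This occurs on the top strand at positions 79–88.
Product length = (reverse-primer end) − (forward-primer start) + 1 = 88 − 20 + 1 = 69 bp.

69 bp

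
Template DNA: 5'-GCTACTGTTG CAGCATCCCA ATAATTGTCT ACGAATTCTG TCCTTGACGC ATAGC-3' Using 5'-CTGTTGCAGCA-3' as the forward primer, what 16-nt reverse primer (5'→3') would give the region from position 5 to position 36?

The product's 3' end on the top strand is position 36.
The reverse primer anneals to the top strand over positions 21–36, i.e. to ATAATTGTCTACGAAT.
Its sequence written 5'→3' is the reverse complement: ATTCGTAGACAATTAT.

5'-ATTCGTAGACAATTAT-3'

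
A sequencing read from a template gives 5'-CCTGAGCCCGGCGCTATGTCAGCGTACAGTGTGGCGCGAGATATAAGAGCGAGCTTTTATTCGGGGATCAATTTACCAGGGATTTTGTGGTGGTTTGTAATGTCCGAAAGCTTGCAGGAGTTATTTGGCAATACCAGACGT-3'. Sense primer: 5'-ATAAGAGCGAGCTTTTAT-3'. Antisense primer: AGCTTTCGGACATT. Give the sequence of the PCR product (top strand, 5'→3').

Scanning the template, ATAAGAGCGAGCTTTTAT occurs at positions 43–60; this primer anneals to the bottom strand there with its 3' end pointing downstream.
Reverse complement of the reverse primer: AATGTCCGAAAGCT. This occurs on the top strand at positions 99–112.
The product is the template from position 43 through 112 (70 bp).

5'-ATAAGAGCGAGCTTTTATTCGGGGATCAATTTACCAGGGATTTTGTGGTGGTTTGTAATGTCCGAAAGCT-3'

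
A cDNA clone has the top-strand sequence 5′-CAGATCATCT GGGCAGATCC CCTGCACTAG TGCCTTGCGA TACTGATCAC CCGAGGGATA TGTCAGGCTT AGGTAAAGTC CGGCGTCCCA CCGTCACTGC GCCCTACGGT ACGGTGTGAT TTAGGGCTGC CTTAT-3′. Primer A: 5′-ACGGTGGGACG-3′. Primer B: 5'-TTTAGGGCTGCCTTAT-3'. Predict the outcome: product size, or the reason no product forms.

No product — the primers' 3' ends point away from each other.

Primer A (ACGGTGGGACG) has reverse complement CGTCCCACCGT, which matches the top strand at positions 84–94; primer A anneals to the top strand there with its 3' end pointing upstream toward position 84.
Primer B (TTTAGGGCTGCCTTAT) matches the top strand directly at positions 120–135; it anneals to the bottom strand with its 3' end pointing downstream toward position 135.
The 3' ends diverge (primer A extends toward position 1, primer B toward position 135), so the primers never converge on a shared product.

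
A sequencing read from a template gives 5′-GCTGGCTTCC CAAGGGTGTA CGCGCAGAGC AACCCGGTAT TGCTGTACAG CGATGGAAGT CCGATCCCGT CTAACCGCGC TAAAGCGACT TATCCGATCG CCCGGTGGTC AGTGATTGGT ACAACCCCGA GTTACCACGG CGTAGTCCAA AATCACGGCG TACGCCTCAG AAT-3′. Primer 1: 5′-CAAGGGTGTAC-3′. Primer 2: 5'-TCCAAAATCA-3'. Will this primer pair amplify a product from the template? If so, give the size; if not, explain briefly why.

Primer 1 (CAAGGGTGTAC) matches the top strand at positions 11–21 (3' end points downstream).
Primer 2 (TCCAAAATCA) also matches the top strand directly, at positions 146–155 — its reverse complement TGATTTTGGA is not present.
Both primers anneal to the bottom strand with 3' ends pointing the same way, so neither can prime synthesis back toward the other.

No product — both primers anneal to the same strand and extend in the same direction.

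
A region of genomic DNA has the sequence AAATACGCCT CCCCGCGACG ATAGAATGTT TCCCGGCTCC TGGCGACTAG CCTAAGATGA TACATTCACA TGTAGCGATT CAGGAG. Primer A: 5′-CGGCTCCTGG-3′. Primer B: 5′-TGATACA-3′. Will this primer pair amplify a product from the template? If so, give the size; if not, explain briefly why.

Primer A (CGGCTCCTGG) matches the top strand at positions 34–43 (3' end points downstream).
Primer B (TGATACA) also matches the top strand directly, at positions 58–64 — its reverse complement TGTATCA is not present.
Both primers anneal to the bottom strand with 3' ends pointing the same way, so neither can prime synthesis back toward the other.

No product — both primers anneal to the same strand and extend in the same direction.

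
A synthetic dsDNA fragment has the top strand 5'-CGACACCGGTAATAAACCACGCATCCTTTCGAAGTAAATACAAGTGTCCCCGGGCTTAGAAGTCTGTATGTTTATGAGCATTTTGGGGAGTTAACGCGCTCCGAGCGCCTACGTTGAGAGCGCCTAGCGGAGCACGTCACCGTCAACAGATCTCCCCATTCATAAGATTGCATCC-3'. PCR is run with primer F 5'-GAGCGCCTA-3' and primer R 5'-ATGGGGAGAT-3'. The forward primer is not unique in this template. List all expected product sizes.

57 bp, 42 bp

The forward primer GAGCGCCTA matches the top strand at positions 103–111, 118–126.
The reverse primer's reverse complement is ATCTCCCCAT, matching at positions 150–159.
Each forward site pairs with the reverse site to give a product ending at position 159: sizes 57, 42 bp.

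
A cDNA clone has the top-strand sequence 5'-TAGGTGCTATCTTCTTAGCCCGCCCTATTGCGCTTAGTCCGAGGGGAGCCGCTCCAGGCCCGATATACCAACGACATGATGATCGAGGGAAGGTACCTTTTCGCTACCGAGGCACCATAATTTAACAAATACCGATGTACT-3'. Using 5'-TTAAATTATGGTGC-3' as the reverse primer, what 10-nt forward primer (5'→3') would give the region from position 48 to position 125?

The reverse primer's reverse complement GCACCATAATTTAA matches the template at positions 112–125; the product starts at position 48.
The forward primer is identical to the top strand over positions 48–57: GCCGCTCCAG.

5'-GCCGCTCCAG-3'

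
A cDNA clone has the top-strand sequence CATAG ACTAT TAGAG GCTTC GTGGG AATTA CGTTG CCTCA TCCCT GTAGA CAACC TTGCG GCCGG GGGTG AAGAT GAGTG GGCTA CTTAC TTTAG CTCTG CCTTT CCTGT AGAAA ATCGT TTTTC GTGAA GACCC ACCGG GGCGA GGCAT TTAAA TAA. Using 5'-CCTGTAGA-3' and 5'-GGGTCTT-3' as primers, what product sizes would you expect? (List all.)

The forward primer CCTGTAGA matches the top strand at positions 43–50, 106–113.
The reverse primer's reverse complement is AAGACCC, matching at positions 129–135.
Each forward site pairs with the reverse site to give a product ending at position 135: sizes 93, 30 bp.

93 bp, 30 bp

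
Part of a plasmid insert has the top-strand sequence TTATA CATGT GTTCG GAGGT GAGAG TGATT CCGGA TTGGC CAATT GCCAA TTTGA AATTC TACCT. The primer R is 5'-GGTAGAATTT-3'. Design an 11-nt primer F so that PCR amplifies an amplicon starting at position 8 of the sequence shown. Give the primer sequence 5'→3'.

The reverse primer's reverse complement AAATTCTACC matches the template at positions 55–64; the product starts at position 8.
The forward primer is identical to the top strand over positions 8–18: TGTGTTCGGAG.

5'-TGTGTTCGGAG-3'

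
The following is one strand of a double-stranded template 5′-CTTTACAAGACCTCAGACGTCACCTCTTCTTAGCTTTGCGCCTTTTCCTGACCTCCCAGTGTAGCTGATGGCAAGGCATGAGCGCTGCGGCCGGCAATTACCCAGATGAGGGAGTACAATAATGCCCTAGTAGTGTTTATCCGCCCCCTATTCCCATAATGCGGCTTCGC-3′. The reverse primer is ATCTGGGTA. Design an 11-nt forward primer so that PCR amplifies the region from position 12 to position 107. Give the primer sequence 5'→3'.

5'-CTCAGACGTCA-3'

The reverse primer's reverse complement TACCCAGAT matches the template at positions 99–107; the product starts at position 12.
The forward primer is identical to the top strand over positions 12–22: CTCAGACGTCA.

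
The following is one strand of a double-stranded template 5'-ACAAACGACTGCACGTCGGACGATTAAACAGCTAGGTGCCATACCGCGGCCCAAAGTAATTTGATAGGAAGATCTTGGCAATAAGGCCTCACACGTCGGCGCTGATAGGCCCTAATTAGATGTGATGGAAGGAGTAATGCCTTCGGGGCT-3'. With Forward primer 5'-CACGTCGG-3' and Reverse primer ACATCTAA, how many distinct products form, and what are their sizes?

The forward primer CACGTCGG matches the top strand at positions 12–19, 92–99.
The reverse primer's reverse complement is TTAGATGT, matching at positions 116–123.
Each forward site pairs with the reverse site to give a product ending at position 123: sizes 112, 32 bp.

Two products: 112 bp, 32 bp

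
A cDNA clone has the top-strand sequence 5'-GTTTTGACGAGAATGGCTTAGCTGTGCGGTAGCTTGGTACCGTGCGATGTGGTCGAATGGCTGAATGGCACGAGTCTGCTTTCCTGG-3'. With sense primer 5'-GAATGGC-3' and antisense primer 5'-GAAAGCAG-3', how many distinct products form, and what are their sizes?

Three products: 73 bp, 29 bp, 21 bp

The forward primer GAATGGC matches the top strand at positions 11–17, 55–61, 63–69.
The reverse primer's reverse complement is CTGCTTTC, matching at positions 76–83.
Each forward site pairs with the reverse site to give a product ending at position 83: sizes 73, 29, 21 bp.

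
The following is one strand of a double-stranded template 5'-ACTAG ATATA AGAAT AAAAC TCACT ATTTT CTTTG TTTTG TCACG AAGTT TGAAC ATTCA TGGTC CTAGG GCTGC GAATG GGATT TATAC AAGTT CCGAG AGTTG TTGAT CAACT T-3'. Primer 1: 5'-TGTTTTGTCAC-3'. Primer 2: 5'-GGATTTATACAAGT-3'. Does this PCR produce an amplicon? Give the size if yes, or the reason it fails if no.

Primer 1 (TGTTTTGTCAC) matches the top strand at positions 34–44 (3' end points downstream).
Primer 2 (GGATTTATACAAGT) also matches the top strand directly, at positions 81–94 — its reverse complement ACTTGTATAAATCC is not present.
Both primers anneal to the bottom strand with 3' ends pointing the same way, so neither can prime synthesis back toward the other.

No product — both primers anneal to the same strand and extend in the same direction.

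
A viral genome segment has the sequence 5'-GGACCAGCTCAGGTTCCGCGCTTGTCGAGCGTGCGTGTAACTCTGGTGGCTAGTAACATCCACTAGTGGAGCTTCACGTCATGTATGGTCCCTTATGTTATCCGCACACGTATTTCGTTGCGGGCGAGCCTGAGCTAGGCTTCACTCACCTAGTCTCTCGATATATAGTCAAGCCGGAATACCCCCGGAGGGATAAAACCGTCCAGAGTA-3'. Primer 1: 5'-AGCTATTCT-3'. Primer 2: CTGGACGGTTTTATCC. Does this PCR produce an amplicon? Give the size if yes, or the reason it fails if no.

Primer 1 (AGCTATTCT) does not match the top strand, and its reverse complement AGAATAGCT does not match either.
With no annealing site for primer 1, no amplification occurs.

No product — primer 1 has no binding site in the template.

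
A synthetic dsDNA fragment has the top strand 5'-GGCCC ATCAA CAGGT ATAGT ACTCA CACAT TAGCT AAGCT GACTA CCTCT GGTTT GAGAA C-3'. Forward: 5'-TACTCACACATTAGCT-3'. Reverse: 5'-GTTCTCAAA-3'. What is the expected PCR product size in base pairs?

Forward primer TACTCACACATTAGCT is found on the top strand at positions 20–35.
The reverse primer's reverse complement is TTTGAGAAC, which matches the template at positions 53–61.
The product runs from position 20 to position 61, so its length is 61 − 20 + 1 = 42 bp.

42 bp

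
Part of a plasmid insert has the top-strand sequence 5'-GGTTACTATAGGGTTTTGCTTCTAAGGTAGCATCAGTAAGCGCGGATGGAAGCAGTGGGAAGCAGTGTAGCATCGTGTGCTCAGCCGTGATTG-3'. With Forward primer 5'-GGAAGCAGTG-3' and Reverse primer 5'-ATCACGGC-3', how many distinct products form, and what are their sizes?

Two products: 44 bp, 34 bp

The forward primer GGAAGCAGTG matches the top strand at positions 48–57, 58–67.
The reverse primer's reverse complement is GCCGTGAT, matching at positions 84–91.
Each forward site pairs with the reverse site to give a product ending at position 91: sizes 44, 34 bp.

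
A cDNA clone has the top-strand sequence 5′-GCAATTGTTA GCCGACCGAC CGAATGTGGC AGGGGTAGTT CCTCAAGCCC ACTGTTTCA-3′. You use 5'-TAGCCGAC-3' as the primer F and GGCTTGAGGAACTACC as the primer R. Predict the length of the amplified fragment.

41 bp

The forward primer matches the template at positions 9–16.
Reverse complement of the reverse primer: GGTAGTTCCTCAAGCC. This occurs on the top strand at positions 34–49.
Product length = (reverse-primer end) − (forward-primer start) + 1 = 49 − 9 + 1 = 41 bp.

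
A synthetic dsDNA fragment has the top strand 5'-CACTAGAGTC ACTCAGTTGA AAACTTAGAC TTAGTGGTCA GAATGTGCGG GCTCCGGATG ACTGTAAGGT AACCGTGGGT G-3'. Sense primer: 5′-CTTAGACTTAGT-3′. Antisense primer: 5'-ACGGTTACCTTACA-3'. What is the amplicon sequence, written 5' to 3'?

5'-CTTAGACTTAGTGGTCAGAATGTGCGGGCTCCGGATGACTGTAAGGTAACCGT-3'

Forward primer CTTAGACTTAGT is found on the top strand at positions 24–35.
The reverse primer's reverse complement is TGTAAGGTAACCGT, which matches the template at positions 63–76.
The product is the template from position 24 through 76 (53 bp).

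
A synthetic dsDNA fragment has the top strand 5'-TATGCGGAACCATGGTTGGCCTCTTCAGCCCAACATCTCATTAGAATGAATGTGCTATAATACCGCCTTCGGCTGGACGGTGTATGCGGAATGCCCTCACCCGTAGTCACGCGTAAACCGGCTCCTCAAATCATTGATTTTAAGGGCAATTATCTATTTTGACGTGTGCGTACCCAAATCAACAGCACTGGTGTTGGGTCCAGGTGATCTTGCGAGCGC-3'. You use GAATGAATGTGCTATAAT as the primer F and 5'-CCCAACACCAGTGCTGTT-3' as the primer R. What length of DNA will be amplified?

155 bp

The forward primer matches the template at positions 44–61.
The reverse primer's reverse complement is AACAGCACTGGTGTTGGG, which matches the template at positions 181–198.
Amplicon spans positions 44–198: 155 bp.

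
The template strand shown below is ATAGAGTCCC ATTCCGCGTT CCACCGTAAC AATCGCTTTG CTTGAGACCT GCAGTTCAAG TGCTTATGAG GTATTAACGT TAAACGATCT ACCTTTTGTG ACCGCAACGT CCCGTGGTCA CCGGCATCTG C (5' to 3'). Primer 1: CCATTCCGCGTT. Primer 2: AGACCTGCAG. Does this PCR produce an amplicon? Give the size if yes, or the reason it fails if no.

No product — both primers anneal to the same strand and extend in the same direction.

Primer 1 (CCATTCCGCGTT) matches the top strand at positions 9–20 (3' end points downstream).
Primer 2 (AGACCTGCAG) also matches the top strand directly, at positions 45–54 — its reverse complement CTGCAGGTCT is not present.
Both primers anneal to the bottom strand with 3' ends pointing the same way, so neither can prime synthesis back toward the other.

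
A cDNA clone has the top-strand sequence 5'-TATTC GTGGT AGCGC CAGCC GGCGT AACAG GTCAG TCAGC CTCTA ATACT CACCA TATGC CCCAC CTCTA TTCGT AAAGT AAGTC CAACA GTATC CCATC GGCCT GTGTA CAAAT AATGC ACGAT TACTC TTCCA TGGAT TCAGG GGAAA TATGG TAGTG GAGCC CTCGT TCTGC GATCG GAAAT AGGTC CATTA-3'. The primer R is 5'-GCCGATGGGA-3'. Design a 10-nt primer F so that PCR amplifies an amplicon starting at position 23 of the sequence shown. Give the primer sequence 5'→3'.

5'-CGTAACAGGT-3'

The reverse primer's reverse complement TCCCATCGGC matches the template at positions 94–103; the product starts at position 23.
The forward primer is identical to the top strand over positions 23–32: CGTAACAGGT.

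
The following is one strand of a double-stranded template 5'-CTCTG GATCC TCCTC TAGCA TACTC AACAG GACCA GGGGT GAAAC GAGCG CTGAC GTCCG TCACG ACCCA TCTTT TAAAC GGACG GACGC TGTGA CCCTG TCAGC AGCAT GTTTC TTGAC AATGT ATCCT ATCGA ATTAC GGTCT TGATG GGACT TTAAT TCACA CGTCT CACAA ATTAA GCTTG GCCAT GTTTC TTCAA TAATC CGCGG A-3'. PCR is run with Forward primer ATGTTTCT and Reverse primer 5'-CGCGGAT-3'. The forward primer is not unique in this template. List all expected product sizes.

101 bp, 21 bp

The forward primer ATGTTTCT matches the top strand at positions 109–116, 189–196.
The reverse primer's reverse complement is ATCCGCG, matching at positions 203–209.
Each forward site pairs with the reverse site to give a product ending at position 209: sizes 101, 21 bp.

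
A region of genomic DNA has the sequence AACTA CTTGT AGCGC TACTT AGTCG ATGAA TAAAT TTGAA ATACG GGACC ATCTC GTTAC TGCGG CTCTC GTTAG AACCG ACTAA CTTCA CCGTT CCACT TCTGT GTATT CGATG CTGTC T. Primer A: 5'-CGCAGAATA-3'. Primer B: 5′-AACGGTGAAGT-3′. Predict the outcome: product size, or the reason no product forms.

No product — primer A has no binding site in the template.

Primer A (CGCAGAATA) does not match the top strand, and its reverse complement TATTCTGCG does not match either.
With no annealing site for primer A, no amplification occurs.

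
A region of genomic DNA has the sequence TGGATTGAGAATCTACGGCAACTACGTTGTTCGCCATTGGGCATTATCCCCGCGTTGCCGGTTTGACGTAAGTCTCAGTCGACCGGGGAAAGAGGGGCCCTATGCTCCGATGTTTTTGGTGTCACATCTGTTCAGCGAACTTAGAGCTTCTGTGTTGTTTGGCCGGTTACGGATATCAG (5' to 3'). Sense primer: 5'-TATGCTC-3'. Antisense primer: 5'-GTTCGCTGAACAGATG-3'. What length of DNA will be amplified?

40 bp

Scanning the template, TATGCTC occurs at positions 101–107; this primer anneals to the bottom strand there with its 3' end pointing downstream.
The reverse primer's reverse complement is CATCTGTTCAGCGAAC, which matches the template at positions 125–140.
Amplicon spans positions 101–140: 40 bp.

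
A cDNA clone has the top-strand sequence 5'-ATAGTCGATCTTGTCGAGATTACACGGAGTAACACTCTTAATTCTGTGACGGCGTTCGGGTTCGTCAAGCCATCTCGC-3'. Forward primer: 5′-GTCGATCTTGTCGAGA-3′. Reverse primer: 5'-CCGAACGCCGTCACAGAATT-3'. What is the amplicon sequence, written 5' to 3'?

5'-GTCGATCTTGTCGAGATTACACGGAGTAACACTCTTAATTCTGTGACGGCGTTCGG-3'

The forward primer matches the template at positions 4–19.
Taking the reverse complement of CCGAACGCCGTCACAGAATT gives AATTCTGTGACGGCGTTCGG, found at positions 40–59 on the template; the primer anneals here to the top strand with its 3' end pointing upstream.
The product is the template from position 4 through 59 (56 bp).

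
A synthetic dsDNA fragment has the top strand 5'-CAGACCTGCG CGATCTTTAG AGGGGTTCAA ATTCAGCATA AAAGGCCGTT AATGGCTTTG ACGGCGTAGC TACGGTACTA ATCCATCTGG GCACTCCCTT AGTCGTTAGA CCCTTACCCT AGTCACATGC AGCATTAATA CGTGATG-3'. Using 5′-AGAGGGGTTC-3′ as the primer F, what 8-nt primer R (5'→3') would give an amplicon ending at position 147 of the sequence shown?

The forward primer binds at positions 19–28; the product's 3' end on the top strand is position 147.
The reverse primer anneals to the top strand over positions 140–147, i.e. to ACGTGATG.
Its sequence written 5'→3' is the reverse complement: CATCACGT.

5'-CATCACGT-3'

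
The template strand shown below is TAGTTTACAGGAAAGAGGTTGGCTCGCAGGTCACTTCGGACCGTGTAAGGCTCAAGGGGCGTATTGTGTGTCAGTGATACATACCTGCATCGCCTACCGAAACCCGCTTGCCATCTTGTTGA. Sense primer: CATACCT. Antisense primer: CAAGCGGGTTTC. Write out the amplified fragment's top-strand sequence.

Scanning the template, CATACCT occurs at positions 80–86; this primer anneals to the bottom strand there with its 3' end pointing downstream.
The reverse primer's reverse complement is GAAACCCGCTTG, which matches the template at positions 99–110.
The product is the template from position 80 through 110 (31 bp).

5'-CATACCTGCATCGCCTACCGAAACCCGCTTG-3'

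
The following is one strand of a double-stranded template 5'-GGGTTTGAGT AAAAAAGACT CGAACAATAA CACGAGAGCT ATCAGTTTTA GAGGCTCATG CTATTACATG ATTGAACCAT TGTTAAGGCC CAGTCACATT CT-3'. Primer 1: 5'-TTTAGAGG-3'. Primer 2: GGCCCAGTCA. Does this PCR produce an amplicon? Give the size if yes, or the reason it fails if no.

Primer 1 (TTTAGAGG) matches the top strand at positions 47–54 (3' end points downstream).
Primer 2 (GGCCCAGTCA) also matches the top strand directly, at positions 87–96 — its reverse complement TGACTGGGCC is not present.
Both primers anneal to the bottom strand with 3' ends pointing the same way, so neither can prime synthesis back toward the other.

No product — both primers anneal to the same strand and extend in the same direction.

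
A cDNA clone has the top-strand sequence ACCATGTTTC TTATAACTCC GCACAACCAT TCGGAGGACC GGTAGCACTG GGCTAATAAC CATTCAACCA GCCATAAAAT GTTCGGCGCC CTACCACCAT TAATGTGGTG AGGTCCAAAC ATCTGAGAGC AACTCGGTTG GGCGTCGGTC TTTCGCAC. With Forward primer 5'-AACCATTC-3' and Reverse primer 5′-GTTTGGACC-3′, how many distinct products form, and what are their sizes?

The forward primer AACCATTC matches the top strand at positions 25–32, 58–65.
The reverse primer's reverse complement is GGTCCAAAC, matching at positions 112–120.
Each forward site pairs with the reverse site to give a product ending at position 120: sizes 96, 63 bp.

Two products: 96 bp, 63 bp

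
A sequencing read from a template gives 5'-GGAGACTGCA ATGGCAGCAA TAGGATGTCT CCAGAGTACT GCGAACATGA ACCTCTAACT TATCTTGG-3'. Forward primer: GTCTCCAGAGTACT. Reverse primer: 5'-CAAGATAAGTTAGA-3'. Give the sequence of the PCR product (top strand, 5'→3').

Forward primer GTCTCCAGAGTACT is found on the top strand at positions 27–40.
Taking the reverse complement of CAAGATAAGTTAGA gives TCTAACTTATCTTG, found at positions 54–67 on the template; the primer anneals here to the top strand with its 3' end pointing upstream.
The product is the template from position 27 through 67 (41 bp).

5'-GTCTCCAGAGTACTGCGAACATGAACCTCTAACTTATCTTG-3'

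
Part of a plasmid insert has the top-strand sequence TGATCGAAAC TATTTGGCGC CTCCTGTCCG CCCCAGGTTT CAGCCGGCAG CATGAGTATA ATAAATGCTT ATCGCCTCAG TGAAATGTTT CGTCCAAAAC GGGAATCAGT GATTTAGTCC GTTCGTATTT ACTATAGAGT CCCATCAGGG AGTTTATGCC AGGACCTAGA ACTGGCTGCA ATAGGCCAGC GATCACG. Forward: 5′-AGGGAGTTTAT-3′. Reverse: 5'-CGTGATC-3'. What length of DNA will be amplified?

51 bp

The forward primer matches the template at positions 147–157.
Reverse complement of the reverse primer: GATCACG. This occurs on the top strand at positions 191–197.
Amplicon spans positions 147–197: 51 bp.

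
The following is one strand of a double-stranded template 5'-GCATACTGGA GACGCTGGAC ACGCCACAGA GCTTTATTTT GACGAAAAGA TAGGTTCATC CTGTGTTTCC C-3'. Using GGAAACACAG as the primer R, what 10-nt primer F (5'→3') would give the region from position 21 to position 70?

The reverse primer's reverse complement CTGTGTTTCC matches the template at positions 61–70; the product starts at position 21.
The forward primer is identical to the top strand over positions 21–30: ACGCCACAGA.

5'-ACGCCACAGA-3'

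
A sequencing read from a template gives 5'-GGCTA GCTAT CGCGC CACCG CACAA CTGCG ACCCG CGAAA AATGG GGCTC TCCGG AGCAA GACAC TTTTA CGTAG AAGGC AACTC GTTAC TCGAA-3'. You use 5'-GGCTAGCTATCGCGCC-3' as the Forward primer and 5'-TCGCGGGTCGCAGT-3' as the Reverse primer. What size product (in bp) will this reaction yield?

Forward primer GGCTAGCTATCGCGCC is found on the top strand at positions 1–16.
Reverse complement of the reverse primer: ACTGCGACCCGCGA. This occurs on the top strand at positions 25–38.
Amplicon spans positions 1–38: 38 bp.

38 bp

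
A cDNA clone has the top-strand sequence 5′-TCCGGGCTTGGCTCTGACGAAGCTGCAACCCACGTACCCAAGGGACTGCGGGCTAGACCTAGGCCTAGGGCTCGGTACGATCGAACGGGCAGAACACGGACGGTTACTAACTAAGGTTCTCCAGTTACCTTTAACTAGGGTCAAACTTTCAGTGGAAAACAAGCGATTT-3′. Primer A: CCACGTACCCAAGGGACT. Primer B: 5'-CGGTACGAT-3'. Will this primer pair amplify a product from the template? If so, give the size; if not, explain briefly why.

Primer A (CCACGTACCCAAGGGACT) matches the top strand at positions 30–47 (3' end points downstream).
Primer B (CGGTACGAT) also matches the top strand directly, at positions 73–81 — its reverse complement ATCGTACCG is not present.
Both primers anneal to the bottom strand with 3' ends pointing the same way, so neither can prime synthesis back toward the other.

No product — both primers anneal to the same strand and extend in the same direction.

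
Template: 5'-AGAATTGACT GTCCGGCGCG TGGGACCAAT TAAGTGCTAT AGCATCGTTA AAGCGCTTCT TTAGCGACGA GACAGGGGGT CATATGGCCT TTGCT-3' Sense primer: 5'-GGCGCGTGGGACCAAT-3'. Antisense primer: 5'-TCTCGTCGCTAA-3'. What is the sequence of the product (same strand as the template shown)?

The forward primer matches the template at positions 15–30.
Reverse complement of the reverse primer: TTAGCGACGAGA. This occurs on the top strand at positions 61–72.
The product is the template from position 15 through 72 (58 bp).

5'-GGCGCGTGGGACCAATTAAGTGCTATAGCATCGTTAAAGCGCTTCTTTAGCGACGAGA-3'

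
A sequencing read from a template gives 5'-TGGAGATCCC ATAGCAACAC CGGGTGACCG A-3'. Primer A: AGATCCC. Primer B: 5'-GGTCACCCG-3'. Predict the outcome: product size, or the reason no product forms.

Yes — a 26 bp product.

Primer A (AGATCCC) matches the top strand at positions 4–10; it acts as a forward primer.
Primer B's reverse complement is CGGGTGACC, matching the top strand at positions 21–29; it acts as a reverse primer.
The 3' ends face each other across positions 4–29, giving a 26 bp product.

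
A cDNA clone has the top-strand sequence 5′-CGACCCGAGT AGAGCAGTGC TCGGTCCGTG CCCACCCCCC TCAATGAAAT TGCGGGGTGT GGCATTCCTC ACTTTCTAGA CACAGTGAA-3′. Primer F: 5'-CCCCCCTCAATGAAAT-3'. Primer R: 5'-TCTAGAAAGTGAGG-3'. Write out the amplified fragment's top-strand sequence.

Scanning the template, CCCCCCTCAATGAAAT occurs at positions 35–50; this primer anneals to the bottom strand there with its 3' end pointing downstream.
Taking the reverse complement of TCTAGAAAGTGAGG gives CCTCACTTTCTAGA, found at positions 67–80 on the template; the primer anneals here to the top strand with its 3' end pointing upstream.
The product is the template from position 35 through 80 (46 bp).

5'-CCCCCCTCAATGAAATTGCGGGGTGTGGCATTCCTCACTTTCTAGA-3'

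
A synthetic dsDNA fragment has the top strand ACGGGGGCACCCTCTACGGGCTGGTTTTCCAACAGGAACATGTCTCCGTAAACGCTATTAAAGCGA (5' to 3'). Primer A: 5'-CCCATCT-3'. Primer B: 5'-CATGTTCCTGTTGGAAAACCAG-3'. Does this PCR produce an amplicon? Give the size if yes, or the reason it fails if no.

Primer A (CCCATCT) does not match the top strand, and its reverse complement AGATGGG does not match either.
With no annealing site for primer A, no amplification occurs.

No product — primer A has no binding site in the template.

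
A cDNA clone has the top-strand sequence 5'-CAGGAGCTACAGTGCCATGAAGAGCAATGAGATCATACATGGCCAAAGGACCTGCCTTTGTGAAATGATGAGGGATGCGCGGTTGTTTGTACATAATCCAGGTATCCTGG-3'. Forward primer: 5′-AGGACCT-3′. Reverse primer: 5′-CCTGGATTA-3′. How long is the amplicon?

56 bp

Forward primer AGGACCT is found on the top strand at positions 47–53.
The reverse primer's reverse complement is TAATCCAGG, which matches the template at positions 94–102.
The product runs from position 47 to position 102, so its length is 102 − 47 + 1 = 56 bp.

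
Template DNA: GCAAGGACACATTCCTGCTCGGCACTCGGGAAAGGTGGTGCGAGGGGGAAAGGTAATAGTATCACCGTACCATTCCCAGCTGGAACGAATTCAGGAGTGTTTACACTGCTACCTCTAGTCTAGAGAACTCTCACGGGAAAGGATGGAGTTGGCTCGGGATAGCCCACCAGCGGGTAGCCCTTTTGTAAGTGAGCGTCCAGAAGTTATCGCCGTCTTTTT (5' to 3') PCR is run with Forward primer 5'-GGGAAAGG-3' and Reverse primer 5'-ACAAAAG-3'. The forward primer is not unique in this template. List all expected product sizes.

159 bp, 141 bp, 52 bp

The forward primer GGGAAAGG matches the top strand at positions 28–35, 46–53, 135–142.
The reverse primer's reverse complement is CTTTTGT, matching at positions 180–186.
Each forward site pairs with the reverse site to give a product ending at position 186: sizes 159, 141, 52 bp.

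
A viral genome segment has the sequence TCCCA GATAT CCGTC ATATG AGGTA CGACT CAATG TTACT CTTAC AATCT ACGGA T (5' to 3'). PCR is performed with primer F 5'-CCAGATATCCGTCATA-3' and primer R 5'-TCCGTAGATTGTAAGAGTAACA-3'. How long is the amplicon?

53 bp

Scanning the template, CCAGATATCCGTCATA occurs at positions 3–18; this primer anneals to the bottom strand there with its 3' end pointing downstream.
The reverse primer's reverse complement is TGTTACTCTTACAATCTACGGA, which matches the template at positions 34–55.
The product runs from position 3 to position 55, so its length is 55 − 3 + 1 = 53 bp.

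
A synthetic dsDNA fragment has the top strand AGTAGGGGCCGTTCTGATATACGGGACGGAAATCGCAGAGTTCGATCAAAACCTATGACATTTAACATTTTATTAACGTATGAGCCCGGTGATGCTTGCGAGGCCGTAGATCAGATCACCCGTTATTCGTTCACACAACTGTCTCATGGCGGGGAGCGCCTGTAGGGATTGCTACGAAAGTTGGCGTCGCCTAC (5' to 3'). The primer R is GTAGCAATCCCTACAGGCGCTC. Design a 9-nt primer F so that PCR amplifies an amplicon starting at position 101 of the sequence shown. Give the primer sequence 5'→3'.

The reverse primer's reverse complement GAGCGCCTGTAGGGATTGCTAC matches the template at positions 154–175; the product starts at position 101.
The forward primer is identical to the top strand over positions 101–109: AGGCCGTAG.

5'-AGGCCGTAG-3'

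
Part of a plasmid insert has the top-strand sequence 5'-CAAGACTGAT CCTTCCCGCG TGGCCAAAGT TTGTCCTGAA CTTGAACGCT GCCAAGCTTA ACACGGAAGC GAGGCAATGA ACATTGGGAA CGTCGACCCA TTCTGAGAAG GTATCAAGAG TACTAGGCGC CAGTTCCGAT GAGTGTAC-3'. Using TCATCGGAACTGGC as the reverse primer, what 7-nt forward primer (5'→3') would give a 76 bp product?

5'-AAGCGAG-3'

The reverse primer's reverse complement GCCAGTTCCGATGA matches the template at positions 129–142, so the product ends at position 142.
A 76 bp product then starts at position 142 − 76 + 1 = 67.
The forward primer is identical to the top strand there: AAGCGAG.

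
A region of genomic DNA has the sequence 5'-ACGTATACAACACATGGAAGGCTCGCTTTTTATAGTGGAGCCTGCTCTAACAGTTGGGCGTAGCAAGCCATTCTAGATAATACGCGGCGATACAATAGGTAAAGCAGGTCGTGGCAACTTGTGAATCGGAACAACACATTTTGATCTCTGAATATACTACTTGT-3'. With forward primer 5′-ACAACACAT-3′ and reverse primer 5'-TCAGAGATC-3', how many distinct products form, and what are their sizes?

The forward primer ACAACACAT matches the top strand at positions 7–15, 131–139.
The reverse primer's reverse complement is GATCTCTGA, matching at positions 143–151.
Each forward site pairs with the reverse site to give a product ending at position 151: sizes 145, 21 bp.

Two products: 145 bp, 21 bp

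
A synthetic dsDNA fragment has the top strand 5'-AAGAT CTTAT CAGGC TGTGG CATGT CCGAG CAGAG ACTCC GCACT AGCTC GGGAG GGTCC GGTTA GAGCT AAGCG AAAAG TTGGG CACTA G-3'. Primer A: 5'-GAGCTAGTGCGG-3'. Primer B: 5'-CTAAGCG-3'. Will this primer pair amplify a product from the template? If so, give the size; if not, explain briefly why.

No product — the primers' 3' ends point away from each other.

Primer A (GAGCTAGTGCGG) has reverse complement CCGCACTAGCTC, which matches the top strand at positions 39–50; primer A anneals to the top strand there with its 3' end pointing upstream toward position 39.
Primer B (CTAAGCG) matches the top strand directly at positions 69–75; it anneals to the bottom strand with its 3' end pointing downstream toward position 75.
The 3' ends diverge (primer A extends toward position 1, primer B toward position 91), so the primers never converge on a shared product.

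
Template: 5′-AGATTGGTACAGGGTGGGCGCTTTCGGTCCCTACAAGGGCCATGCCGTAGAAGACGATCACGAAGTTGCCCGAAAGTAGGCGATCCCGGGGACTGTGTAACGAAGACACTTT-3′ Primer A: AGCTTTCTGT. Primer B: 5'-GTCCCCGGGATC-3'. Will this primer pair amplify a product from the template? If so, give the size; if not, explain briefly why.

Primer A (AGCTTTCTGT) does not match the top strand, and its reverse complement ACAGAAAGCT does not match either.
With no annealing site for primer A, no amplification occurs.

No product — primer A has no binding site in the template.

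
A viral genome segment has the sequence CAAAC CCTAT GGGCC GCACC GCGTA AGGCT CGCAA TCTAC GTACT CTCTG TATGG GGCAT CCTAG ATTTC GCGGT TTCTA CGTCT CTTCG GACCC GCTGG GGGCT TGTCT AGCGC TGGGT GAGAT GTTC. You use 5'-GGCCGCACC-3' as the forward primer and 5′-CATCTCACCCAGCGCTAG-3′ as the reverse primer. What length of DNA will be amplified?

115 bp

Scanning the template, GGCCGCACC occurs at positions 12–20; this primer anneals to the bottom strand there with its 3' end pointing downstream.
Reverse complement of the reverse primer: CTAGCGCTGGGTGAGATG. This occurs on the top strand at positions 109–126.
Amplicon spans positions 12–126: 115 bp.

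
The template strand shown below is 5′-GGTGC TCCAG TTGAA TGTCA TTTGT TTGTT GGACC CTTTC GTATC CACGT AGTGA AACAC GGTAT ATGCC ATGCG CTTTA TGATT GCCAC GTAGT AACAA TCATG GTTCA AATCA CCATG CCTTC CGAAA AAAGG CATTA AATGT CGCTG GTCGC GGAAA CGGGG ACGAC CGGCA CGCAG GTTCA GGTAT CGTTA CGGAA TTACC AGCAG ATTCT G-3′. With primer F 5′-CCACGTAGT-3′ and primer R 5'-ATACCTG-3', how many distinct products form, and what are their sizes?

Two products: 146 bp, 104 bp

The forward primer CCACGTAGT matches the top strand at positions 45–53, 87–95.
The reverse primer's reverse complement is CAGGTAT, matching at positions 184–190.
Each forward site pairs with the reverse site to give a product ending at position 190: sizes 146, 104 bp.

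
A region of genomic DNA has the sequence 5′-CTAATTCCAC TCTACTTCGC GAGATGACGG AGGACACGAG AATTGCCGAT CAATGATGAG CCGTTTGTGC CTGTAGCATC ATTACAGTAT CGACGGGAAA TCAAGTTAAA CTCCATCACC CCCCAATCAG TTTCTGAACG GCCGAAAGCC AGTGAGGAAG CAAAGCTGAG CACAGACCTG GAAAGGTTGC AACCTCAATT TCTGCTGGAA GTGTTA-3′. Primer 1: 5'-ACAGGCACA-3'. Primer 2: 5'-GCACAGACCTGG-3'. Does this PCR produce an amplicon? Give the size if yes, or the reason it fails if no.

No product — the primers' 3' ends point away from each other.

Primer 1 (ACAGGCACA) has reverse complement TGTGCCTGT, which matches the top strand at positions 66–74; primer 1 anneals to the top strand there with its 3' end pointing upstream toward position 66.
Primer 2 (GCACAGACCTGG) matches the top strand directly at positions 170–181; it anneals to the bottom strand with its 3' end pointing downstream toward position 181.
The 3' ends diverge (primer 1 extends toward position 1, primer 2 toward position 216), so the primers never converge on a shared product.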